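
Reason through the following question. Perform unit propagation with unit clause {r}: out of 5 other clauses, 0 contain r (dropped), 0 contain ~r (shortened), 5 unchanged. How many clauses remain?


Satisfied (removed): 0
Shortened (remain): 0
Unchanged (remain): 5
Remaining = 0 + 5 = 5

5


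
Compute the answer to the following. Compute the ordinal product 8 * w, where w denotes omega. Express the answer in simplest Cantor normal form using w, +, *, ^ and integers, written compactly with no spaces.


Compute 8 * w.
Ordinal * is associative and left-distributive over +, but NOT commutative; for finite n>1, n*w = w but w*n stays w*n.
For finite n>0, n * w = sup{n*k : k<w} = w. So 8 * w = w.
Result = w

w


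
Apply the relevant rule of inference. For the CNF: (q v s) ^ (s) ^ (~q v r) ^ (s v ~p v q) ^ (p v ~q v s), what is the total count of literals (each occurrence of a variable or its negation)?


Counting literals in each clause:
Clause 1: 2 literal(s)
Clause 2: 1 literal(s)
Clause 3: 2 literal(s)
Clause 4: 3 literal(s)
Clause 5: 3 literal(s)
Total = 11

11


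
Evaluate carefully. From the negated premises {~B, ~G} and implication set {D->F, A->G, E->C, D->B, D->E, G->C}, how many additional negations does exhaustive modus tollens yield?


Initial negated facts: {~B, ~G}
Apply modus tollens to closure:
  ~G and A->G  =>  ~A
  ~B and D->B  =>  ~D
Final negated: {~A, ~B, ~D, ~G}
New negations: {~A, ~D}
Count = 2

2


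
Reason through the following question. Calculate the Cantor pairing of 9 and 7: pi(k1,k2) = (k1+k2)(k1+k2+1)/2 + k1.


k1 + k2 = 16
(k1+k2)(k1+k2+1)/2 = 16 * 17 / 2 = 136
pi = 136 + 9 = 145

145


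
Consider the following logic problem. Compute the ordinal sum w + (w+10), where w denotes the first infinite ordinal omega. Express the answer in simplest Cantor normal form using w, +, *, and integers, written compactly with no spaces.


Compute w + (w+10).
Ordinal + is associative but NOT commutative; for finite n>0, n + w = w but w + n stays w+n.
w + (w+10) = (w+w) + 10 = w*2+10.
Result = w*2+10

w*2+10


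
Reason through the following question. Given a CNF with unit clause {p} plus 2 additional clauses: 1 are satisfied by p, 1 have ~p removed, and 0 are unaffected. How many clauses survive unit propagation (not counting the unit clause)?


Satisfied (removed): 1
Shortened (remain): 1
Unchanged (remain): 0
Remaining = 1 + 0 = 1

1


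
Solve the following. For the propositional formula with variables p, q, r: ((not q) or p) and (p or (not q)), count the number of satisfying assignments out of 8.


Evaluate all 8 assignments for p, q, r:
p=0, q=0, r=0: 1
p=0, q=0, r=1: 1
p=0, q=1, r=0: 0
p=0, q=1, r=1: 0
p=1, q=0, r=0: 1
p=1, q=0, r=1: 1
p=1, q=1, r=0: 1
p=1, q=1, r=1: 1
Satisfying count = 6

6


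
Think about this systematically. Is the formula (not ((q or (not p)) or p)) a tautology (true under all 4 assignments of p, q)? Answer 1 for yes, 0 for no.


Check all 4 assignments:
p=0, q=0: 0
p=0, q=1: 0
p=1, q=0: 0
p=1, q=1: 0
Satisfying count = 0/4.
Tautology iff count = 4: no.

0


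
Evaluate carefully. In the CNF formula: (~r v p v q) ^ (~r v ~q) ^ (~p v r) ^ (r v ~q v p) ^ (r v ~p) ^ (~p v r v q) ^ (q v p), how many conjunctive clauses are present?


A CNF formula is a conjunction of clauses.
Clauses are separated by ^.
Counting the conjuncts: 7 clauses.

7


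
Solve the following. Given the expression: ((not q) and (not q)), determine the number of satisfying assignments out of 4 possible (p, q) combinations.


Check all 4 assignments:
p=0, q=0: 1
p=0, q=1: 0
p=1, q=0: 1
p=1, q=1: 0
Count of True = 2

2


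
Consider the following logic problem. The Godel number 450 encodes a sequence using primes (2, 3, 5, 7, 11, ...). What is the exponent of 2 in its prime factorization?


Factorize 450 by dividing by 2 repeatedly.
Division steps: 2 divides 450 exactly 1 time(s).
Exponent of 2 = 1

1


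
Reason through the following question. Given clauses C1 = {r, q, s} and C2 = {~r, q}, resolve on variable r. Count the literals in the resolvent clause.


Remove r from C1 and ~r from C2.
C1 remainder: {q, s}
C2 remainder: {q}
Union (resolvent): {q, s}
Resolvent has 2 literal(s).

2


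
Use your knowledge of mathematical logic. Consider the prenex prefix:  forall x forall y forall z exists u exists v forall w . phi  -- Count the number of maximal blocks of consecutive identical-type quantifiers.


Quantifier-type sequence: A A A E E A  (A=forall, E=exists)
Group into maximal same-type runs:
  Ax3 | Ex2 | Ax1
Number of blocks = 3

3


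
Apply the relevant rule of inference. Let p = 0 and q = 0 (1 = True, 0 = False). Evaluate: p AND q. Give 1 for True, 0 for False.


p = 0, q = 0
Operation: p AND q
Evaluate: 0 AND 0 = 0

0


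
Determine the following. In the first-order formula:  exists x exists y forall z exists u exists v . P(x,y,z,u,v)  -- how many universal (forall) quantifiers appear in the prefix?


Quantifier prefix: exists x exists y forall z exists u exists v
Mark each quantifier type:
  E E U E E
Universal count = 1, Existential count = 4
Asked for universal (forall) quantifiers: 1

1


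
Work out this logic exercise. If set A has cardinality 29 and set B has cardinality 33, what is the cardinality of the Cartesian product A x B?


The Cartesian product A x B contains all ordered pairs (a, b).
|A x B| = |A| * |B| = 29 * 33 = 957

957


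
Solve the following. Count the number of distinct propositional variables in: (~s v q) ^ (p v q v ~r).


Identify each variable that appears in the formula.
Variables found: p, q, r, s
Count = 4

4


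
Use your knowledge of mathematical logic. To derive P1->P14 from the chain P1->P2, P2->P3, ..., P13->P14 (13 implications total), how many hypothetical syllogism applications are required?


With 13 implications in a chain connecting 14 propositions:
P1->P2, P2->P3, ..., P13->P14
Steps needed = (number of implications) - 1 = 13 - 1 = 12

12


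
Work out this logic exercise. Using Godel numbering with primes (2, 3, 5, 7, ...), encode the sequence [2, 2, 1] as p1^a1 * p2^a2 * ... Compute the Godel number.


Encode each element as an exponent of the corresponding prime:
  2^2 = 4
  3^2 = 9
  5^1 = 5
Product = 4 * 9 * 5 = 180

180


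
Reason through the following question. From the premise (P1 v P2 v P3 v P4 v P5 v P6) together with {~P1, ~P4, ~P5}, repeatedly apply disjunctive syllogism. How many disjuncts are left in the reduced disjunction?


Original disjuncts (6): P1, P2, P3, P4, P5, P6
Negated (eliminate): ~P1, ~P4, ~P5
Remaining disjuncts: P2, P3, P6
Count = 6 - 3 = 3

3


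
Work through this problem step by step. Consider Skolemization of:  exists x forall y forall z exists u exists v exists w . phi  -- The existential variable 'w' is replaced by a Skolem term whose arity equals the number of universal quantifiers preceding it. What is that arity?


Quantifier prefix: exists x forall y forall z exists u exists v exists w
'w' is existentially quantified at position 6.
Universal variables preceding it: y, z
Skolem function arity = 2

2


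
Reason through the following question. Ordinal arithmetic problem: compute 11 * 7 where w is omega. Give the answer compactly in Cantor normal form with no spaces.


Compute 11 * 7.
Ordinal * is associative and left-distributive over +, but NOT commutative; for finite n>1, n*w = w but w*n stays w*n.
Both finite; ordinal * agrees with natural *: 11 * 7 = 77.
Result = 77

77


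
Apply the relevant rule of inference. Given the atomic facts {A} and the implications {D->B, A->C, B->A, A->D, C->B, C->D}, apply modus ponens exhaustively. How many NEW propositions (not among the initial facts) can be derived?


Initial facts: {A}
Apply modus ponens to closure:
  A and A->C  =>  C
  A and A->D  =>  D
  C and C->B  =>  B
Final known: {A, B, C, D}
New propositions: {B, C, D}
Count = 3

3


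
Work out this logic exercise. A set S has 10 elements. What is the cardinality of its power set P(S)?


The power set of a set with n elements has 2^n elements.
|P(S)| = 2^10 = 1024

1024


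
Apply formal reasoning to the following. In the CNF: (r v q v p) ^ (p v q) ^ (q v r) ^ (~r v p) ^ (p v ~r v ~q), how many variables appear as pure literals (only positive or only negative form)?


Check each variable for pure literal status:
p: pure positive
q: mixed (not pure)
r: mixed (not pure)
Pure literal count = 1

1


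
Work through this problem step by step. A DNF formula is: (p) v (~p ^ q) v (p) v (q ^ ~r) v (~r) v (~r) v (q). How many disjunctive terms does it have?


A DNF formula is a disjunction of terms (conjunctions).
Terms are separated by v.
Counting the disjuncts: 7 terms.

7


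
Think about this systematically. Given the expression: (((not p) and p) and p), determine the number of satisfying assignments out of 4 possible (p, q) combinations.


Check all 4 assignments:
p=0, q=0: 0
p=0, q=1: 0
p=1, q=0: 0
p=1, q=1: 0
Count of True = 0

0


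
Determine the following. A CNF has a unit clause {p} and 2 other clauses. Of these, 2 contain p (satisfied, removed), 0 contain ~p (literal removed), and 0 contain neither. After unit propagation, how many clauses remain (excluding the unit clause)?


Satisfied (removed): 2
Shortened (remain): 0
Unchanged (remain): 0
Remaining = 0 + 0 = 0

0


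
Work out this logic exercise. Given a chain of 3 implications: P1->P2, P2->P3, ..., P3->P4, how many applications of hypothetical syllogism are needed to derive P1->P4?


With 3 implications in a chain connecting 4 propositions:
P1->P2, P2->P3, ..., P3->P4
Steps needed = (number of implications) - 1 = 3 - 1 = 2

2


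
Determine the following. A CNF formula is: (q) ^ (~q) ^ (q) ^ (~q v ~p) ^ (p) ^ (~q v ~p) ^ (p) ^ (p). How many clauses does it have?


A CNF formula is a conjunction of clauses.
Clauses are separated by ^.
Counting the conjuncts: 8 clauses.

8


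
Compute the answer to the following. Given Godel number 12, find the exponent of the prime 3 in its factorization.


Factorize 12 by dividing by 3 repeatedly.
Division steps: 3 divides 12 exactly 1 time(s).
Exponent of 3 = 1

1


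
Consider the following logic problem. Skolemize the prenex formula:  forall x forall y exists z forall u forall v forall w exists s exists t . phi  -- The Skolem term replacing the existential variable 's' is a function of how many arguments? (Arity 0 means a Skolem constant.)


Quantifier prefix: forall x forall y exists z forall u forall v forall w exists s exists t
's' is existentially quantified at position 7.
Universal variables preceding it: x, y, u, v, w
Skolem function arity = 5

5


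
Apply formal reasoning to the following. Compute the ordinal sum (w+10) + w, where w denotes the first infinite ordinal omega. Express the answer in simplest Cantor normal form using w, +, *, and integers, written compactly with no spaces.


Compute (w+10) + w.
Ordinal + is associative but NOT commutative; for finite n>0, n + w = w but w + n stays w+n.
(w+10) + w = w + (10+w) = w + w = w*2 (the finite tail 10 is absorbed by the right w).
Result = w*2

w*2


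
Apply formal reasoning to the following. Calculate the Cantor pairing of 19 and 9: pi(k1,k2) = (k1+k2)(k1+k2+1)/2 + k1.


k1 + k2 = 28
(k1+k2)(k1+k2+1)/2 = 28 * 29 / 2 = 406
pi = 406 + 19 = 425

425


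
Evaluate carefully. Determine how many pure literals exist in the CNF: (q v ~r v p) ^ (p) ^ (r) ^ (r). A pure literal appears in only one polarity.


Check each variable for pure literal status:
p: pure positive
q: pure positive
r: mixed (not pure)
Pure literal count = 2

2


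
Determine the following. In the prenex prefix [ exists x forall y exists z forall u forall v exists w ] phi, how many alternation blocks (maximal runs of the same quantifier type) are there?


Quantifier-type sequence: E A E A A E  (A=forall, E=exists)
Group into maximal same-type runs:
  Ex1 | Ax1 | Ex1 | Ax2 | Ex1
Number of blocks = 5

5


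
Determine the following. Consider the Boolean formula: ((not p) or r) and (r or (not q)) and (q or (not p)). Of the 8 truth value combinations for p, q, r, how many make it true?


Evaluate all 8 assignments for p, q, r:
p=0, q=0, r=0: 1
p=0, q=0, r=1: 1
p=0, q=1, r=0: 0
p=0, q=1, r=1: 1
p=1, q=0, r=0: 0
p=1, q=0, r=1: 0
p=1, q=1, r=0: 0
p=1, q=1, r=1: 1
Satisfying count = 4

4


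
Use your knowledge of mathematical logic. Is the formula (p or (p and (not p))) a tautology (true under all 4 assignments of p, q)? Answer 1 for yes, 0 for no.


Check all 4 assignments:
p=0, q=0: 0
p=0, q=1: 0
p=1, q=0: 1
p=1, q=1: 1
Satisfying count = 2/4.
Tautology iff count = 4: no.

0


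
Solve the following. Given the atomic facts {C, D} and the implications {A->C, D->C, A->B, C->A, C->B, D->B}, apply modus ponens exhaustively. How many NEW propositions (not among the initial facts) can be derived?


Initial facts: {C, D}
Apply modus ponens to closure:
  C and C->A  =>  A
  C and C->B  =>  B
Final known: {A, B, C, D}
New propositions: {A, B}
Count = 2

2


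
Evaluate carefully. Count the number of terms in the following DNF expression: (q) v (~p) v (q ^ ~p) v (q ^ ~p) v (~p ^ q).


A DNF formula is a disjunction of terms (conjunctions).
Terms are separated by v.
Counting the disjuncts: 5 terms.

5


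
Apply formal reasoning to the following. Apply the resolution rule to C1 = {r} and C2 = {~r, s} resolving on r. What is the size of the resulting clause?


Remove r from C1 and ~r from C2.
C1 remainder: {}
C2 remainder: {s}
Union (resolvent): {s}
Resolvent has 1 literal(s).

1


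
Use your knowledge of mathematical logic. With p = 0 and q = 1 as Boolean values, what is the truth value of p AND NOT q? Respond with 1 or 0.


p = 0, q = 1
Operation: p AND NOT q
Evaluate: 0 AND NOT 1 = 0

0


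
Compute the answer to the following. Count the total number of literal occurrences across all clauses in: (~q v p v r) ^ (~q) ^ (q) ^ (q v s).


Counting literals in each clause:
Clause 1: 3 literal(s)
Clause 2: 1 literal(s)
Clause 3: 1 literal(s)
Clause 4: 2 literal(s)
Total = 7

7


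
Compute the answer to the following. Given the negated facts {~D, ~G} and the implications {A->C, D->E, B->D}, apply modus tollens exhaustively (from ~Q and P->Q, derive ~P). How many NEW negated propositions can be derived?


Initial negated facts: {~D, ~G}
Apply modus tollens to closure:
  ~D and B->D  =>  ~B
Final negated: {~B, ~D, ~G}
New negations: {~B}
Count = 1

1


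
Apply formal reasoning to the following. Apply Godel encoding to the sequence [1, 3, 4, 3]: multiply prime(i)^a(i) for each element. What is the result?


Encode each element as an exponent of the corresponding prime:
  2^1 = 2
  3^3 = 27
  5^4 = 625
  7^3 = 343
Product = 2 * 27 * 625 * 343 = 11576250

11576250


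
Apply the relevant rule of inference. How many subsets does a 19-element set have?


The power set of a set with n elements has 2^n elements.
|P(S)| = 2^19 = 524288

524288


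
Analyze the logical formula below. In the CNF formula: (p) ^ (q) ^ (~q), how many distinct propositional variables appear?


Identify each variable that appears in the formula.
Variables found: p, q
Count = 2

2


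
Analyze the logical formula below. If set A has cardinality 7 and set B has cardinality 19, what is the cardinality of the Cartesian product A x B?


The Cartesian product A x B contains all ordered pairs (a, b).
|A x B| = |A| * |B| = 7 * 19 = 133

133


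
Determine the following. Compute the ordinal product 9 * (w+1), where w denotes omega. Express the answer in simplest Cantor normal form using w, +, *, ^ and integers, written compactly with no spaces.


Compute 9 * (w+1).
Ordinal * is associative and left-distributive over +, but NOT commutative; for finite n>1, n*w = w but w*n stays w*n.
By left-distributivity: 9 * (w+1) = 9*w + 9*1 = w + 9 = w+9.
Result = w+9

w+9


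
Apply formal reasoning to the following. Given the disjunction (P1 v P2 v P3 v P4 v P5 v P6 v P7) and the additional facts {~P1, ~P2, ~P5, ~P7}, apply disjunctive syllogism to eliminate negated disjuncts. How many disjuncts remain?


Original disjuncts (7): P1, P2, P3, P4, P5, P6, P7
Negated (eliminate): ~P1, ~P2, ~P5, ~P7
Remaining disjuncts: P3, P4, P6
Count = 7 - 4 = 3

3


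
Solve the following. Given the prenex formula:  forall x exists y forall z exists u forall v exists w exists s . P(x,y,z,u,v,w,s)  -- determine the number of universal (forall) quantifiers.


Quantifier prefix: forall x exists y forall z exists u forall v exists w exists s
Mark each quantifier type:
  U E U E U E E
Universal count = 3, Existential count = 4
Asked for universal (forall) quantifiers: 3

3


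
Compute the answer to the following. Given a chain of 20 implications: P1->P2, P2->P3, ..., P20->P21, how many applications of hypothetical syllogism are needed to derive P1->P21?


With 20 implications in a chain connecting 21 propositions:
P1->P2, P2->P3, ..., P20->P21
Steps needed = (number of implications) - 1 = 20 - 1 = 19

19


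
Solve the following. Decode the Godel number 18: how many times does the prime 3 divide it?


Factorize 18 by dividing by 3 repeatedly.
Division steps: 3 divides 18 exactly 2 time(s).
Exponent of 3 = 2

2


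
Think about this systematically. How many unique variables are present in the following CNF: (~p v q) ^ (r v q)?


Identify each variable that appears in the formula.
Variables found: p, q, r
Count = 3

3


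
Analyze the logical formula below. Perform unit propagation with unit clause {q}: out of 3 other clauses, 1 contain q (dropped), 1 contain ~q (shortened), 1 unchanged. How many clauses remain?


Satisfied (removed): 1
Shortened (remain): 1
Unchanged (remain): 1
Remaining = 1 + 1 = 2

2


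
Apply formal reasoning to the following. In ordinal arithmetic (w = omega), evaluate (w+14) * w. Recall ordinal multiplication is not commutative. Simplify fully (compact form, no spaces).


Compute (w+14) * w.
Ordinal * is associative and left-distributive over +, but NOT commutative; for finite n>1, n*w = w but w*n stays w*n.
(w+14) * w = sup{(w+14)*k : k<w} = sup{w*k+14} = w^2 (the +14 tail is absorbed in the limit).
Result = w^2

w^2


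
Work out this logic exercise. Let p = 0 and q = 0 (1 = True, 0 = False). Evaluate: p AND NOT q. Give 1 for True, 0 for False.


p = 0, q = 0
Operation: p AND NOT q
Evaluate: 0 AND NOT 0 = 0

0


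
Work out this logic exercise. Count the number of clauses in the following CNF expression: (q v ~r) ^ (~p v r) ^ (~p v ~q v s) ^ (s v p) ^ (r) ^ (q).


A CNF formula is a conjunction of clauses.
Clauses are separated by ^.
Counting the conjuncts: 6 clauses.

6


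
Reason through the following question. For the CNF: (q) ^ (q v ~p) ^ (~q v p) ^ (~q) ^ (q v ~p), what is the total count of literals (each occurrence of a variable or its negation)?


Counting literals in each clause:
Clause 1: 1 literal(s)
Clause 2: 2 literal(s)
Clause 3: 2 literal(s)
Clause 4: 1 literal(s)
Clause 5: 2 literal(s)
Total = 8

8


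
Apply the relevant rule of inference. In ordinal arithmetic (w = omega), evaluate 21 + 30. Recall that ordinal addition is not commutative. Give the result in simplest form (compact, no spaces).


Compute 21 + 30.
Ordinal + is associative but NOT commutative; for finite n>0, n + w = w but w + n stays w+n.
Both operands finite; ordinal + agrees with natural +: 21 + 30 = 51.
Result = 51

51


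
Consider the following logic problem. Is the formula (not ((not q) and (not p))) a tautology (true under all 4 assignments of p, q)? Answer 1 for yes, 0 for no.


Check all 4 assignments:
p=0, q=0: 0
p=0, q=1: 1
p=1, q=0: 1
p=1, q=1: 1
Satisfying count = 3/4.
Tautology iff count = 4: no.

0


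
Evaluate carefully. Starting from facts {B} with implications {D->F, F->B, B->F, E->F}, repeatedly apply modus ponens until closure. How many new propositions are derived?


Initial facts: {B}
Apply modus ponens to closure:
  B and B->F  =>  F
Final known: {B, F}
New propositions: {F}
Count = 1

1


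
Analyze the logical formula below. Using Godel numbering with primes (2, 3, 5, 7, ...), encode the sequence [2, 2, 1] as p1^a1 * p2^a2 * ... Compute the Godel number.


Encode each element as an exponent of the corresponding prime:
  2^2 = 4
  3^2 = 9
  5^1 = 5
Product = 4 * 9 * 5 = 180

180


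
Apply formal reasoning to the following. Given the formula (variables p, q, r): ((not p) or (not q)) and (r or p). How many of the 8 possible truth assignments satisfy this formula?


Evaluate all 8 assignments for p, q, r:
p=0, q=0, r=0: 0
p=0, q=0, r=1: 1
p=0, q=1, r=0: 0
p=0, q=1, r=1: 1
p=1, q=0, r=0: 1
p=1, q=0, r=1: 1
p=1, q=1, r=0: 0
p=1, q=1, r=1: 0
Satisfying count = 4

4


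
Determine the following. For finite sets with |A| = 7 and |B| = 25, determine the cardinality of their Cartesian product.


The Cartesian product A x B contains all ordered pairs (a, b).
|A x B| = |A| * |B| = 7 * 25 = 175

175


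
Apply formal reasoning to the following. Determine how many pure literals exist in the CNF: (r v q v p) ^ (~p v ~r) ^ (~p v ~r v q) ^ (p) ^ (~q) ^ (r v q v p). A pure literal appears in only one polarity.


Check each variable for pure literal status:
p: mixed (not pure)
q: mixed (not pure)
r: mixed (not pure)
Pure literal count = 0

0


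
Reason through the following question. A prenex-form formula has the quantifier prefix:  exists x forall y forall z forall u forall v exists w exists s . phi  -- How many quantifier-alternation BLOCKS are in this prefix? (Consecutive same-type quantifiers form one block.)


Quantifier-type sequence: E A A A A E E  (A=forall, E=exists)
Group into maximal same-type runs:
  Ex1 | Ax4 | Ex2
Number of blocks = 3

3


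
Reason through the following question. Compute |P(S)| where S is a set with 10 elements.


The power set of a set with n elements has 2^n elements.
|P(S)| = 2^10 = 1024

1024


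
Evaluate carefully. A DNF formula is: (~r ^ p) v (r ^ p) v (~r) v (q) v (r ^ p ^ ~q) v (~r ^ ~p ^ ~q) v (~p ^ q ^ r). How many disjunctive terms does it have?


A DNF formula is a disjunction of terms (conjunctions).
Terms are separated by v.
Counting the disjuncts: 7 terms.

7


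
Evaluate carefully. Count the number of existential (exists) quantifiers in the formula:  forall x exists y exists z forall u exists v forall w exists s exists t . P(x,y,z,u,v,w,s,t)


Quantifier prefix: forall x exists y exists z forall u exists v forall w exists s exists t
Mark each quantifier type:
  U E E U E U E E
Universal count = 3, Existential count = 5
Asked for existential (exists) quantifiers: 5

5


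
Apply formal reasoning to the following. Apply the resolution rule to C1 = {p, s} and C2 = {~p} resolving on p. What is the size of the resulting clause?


Remove p from C1 and ~p from C2.
C1 remainder: {s}
C2 remainder: {}
Union (resolvent): {s}
Resolvent has 1 literal(s).

1


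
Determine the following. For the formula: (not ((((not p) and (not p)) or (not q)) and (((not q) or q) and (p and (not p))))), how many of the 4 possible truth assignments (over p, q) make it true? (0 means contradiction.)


Check all 4 assignments:
p=0, q=0: 1
p=0, q=1: 1
p=1, q=0: 1
p=1, q=1: 1
Count of True = 4

4


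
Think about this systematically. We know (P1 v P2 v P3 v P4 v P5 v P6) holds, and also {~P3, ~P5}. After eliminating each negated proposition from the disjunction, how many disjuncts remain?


Original disjuncts (6): P1, P2, P3, P4, P5, P6
Negated (eliminate): ~P3, ~P5
Remaining disjuncts: P1, P2, P4, P6
Count = 6 - 2 = 4

4


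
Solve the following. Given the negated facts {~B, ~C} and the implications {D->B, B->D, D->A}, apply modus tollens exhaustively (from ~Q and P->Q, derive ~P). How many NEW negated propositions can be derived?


Initial negated facts: {~B, ~C}
Apply modus tollens to closure:
  ~B and D->B  =>  ~D
Final negated: {~B, ~C, ~D}
New negations: {~D}
Count = 1

1


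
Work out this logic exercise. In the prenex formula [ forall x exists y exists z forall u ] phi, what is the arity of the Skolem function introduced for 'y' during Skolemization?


Quantifier prefix: forall x exists y exists z forall u
'y' is existentially quantified at position 2.
Universal variables preceding it: x
Skolem function arity = 1

1


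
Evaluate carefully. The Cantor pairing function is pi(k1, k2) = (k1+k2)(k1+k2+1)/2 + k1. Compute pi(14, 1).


k1 + k2 = 15
(k1+k2)(k1+k2+1)/2 = 15 * 16 / 2 = 120
pi = 120 + 14 = 134

134


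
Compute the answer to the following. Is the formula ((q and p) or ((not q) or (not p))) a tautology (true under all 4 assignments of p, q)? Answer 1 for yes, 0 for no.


Check all 4 assignments:
p=0, q=0: 1
p=0, q=1: 1
p=1, q=0: 1
p=1, q=1: 1
Satisfying count = 4/4.
Tautology iff count = 4: yes.

1


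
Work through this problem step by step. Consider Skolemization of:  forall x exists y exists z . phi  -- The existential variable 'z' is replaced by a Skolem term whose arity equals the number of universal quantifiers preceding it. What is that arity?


Quantifier prefix: forall x exists y exists z
'z' is existentially quantified at position 3.
Universal variables preceding it: x
Skolem function arity = 1

1


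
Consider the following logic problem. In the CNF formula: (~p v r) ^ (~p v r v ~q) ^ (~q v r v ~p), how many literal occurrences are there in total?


Counting literals in each clause:
Clause 1: 2 literal(s)
Clause 2: 3 literal(s)
Clause 3: 3 literal(s)
Total = 8

8


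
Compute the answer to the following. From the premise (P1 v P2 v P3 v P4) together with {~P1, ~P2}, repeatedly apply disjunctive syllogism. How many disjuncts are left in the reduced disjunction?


Original disjuncts (4): P1, P2, P3, P4
Negated (eliminate): ~P1, ~P2
Remaining disjuncts: P3, P4
Count = 4 - 2 = 2

2


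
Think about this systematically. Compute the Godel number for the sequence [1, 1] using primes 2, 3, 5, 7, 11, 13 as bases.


Encode each element as an exponent of the corresponding prime:
  2^1 = 2
  3^1 = 3
Product = 2 * 3 = 6

6


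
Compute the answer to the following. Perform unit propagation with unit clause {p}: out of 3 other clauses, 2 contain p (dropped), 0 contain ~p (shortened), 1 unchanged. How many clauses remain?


Satisfied (removed): 2
Shortened (remain): 0
Unchanged (remain): 1
Remaining = 0 + 1 = 1

1


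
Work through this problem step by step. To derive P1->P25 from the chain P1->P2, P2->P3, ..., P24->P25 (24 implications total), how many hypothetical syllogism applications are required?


With 24 implications in a chain connecting 25 propositions:
P1->P2, P2->P3, ..., P24->P25
Steps needed = (number of implications) - 1 = 24 - 1 = 23

23


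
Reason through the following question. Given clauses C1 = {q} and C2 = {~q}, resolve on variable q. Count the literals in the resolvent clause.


Remove q from C1 and ~q from C2.
C1 remainder: {}
C2 remainder: {}
Union (resolvent): {} (empty clause)
Resolvent has 0 literal(s).

0


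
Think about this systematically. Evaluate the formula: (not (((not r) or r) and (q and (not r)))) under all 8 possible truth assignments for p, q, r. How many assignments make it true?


Check all 8 assignments:
p=0, q=0, r=0: 1
p=0, q=0, r=1: 1
p=0, q=1, r=0: 0
p=0, q=1, r=1: 1
p=1, q=0, r=0: 1
p=1, q=0, r=1: 1
p=1, q=1, r=0: 0
p=1, q=1, r=1: 1
Count of True = 6

6


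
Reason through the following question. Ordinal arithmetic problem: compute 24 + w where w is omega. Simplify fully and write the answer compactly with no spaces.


Compute 24 + w.
Ordinal + is associative but NOT commutative; for finite n>0, n + w = w but w + n stays w+n.
Any finite left addend is absorbed by w on the right: 24 + w = w.
Result = w

w


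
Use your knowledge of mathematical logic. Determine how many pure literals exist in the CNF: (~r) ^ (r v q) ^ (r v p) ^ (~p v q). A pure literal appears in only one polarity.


Check each variable for pure literal status:
p: mixed (not pure)
q: pure positive
r: mixed (not pure)
Pure literal count = 1

1


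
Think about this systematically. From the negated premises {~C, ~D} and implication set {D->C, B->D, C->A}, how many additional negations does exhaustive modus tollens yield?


Initial negated facts: {~C, ~D}
Apply modus tollens to closure:
  ~D and B->D  =>  ~B
Final negated: {~B, ~C, ~D}
New negations: {~B}
Count = 1

1


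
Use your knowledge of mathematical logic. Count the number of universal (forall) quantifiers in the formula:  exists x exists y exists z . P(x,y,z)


Quantifier prefix: exists x exists y exists z
Mark each quantifier type:
  E E E
Universal count = 0, Existential count = 3
Asked for universal (forall) quantifiers: 0

0


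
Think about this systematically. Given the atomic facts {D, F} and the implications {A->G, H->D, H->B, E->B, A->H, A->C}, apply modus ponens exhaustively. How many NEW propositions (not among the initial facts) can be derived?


Initial facts: {D, F}
Apply modus ponens to closure:
  (no implication fires)
Final known: {D, F}
New propositions: {(none)}
Count = 0

0


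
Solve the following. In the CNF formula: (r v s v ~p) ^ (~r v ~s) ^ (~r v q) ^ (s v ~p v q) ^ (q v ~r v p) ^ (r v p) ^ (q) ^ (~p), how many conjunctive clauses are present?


A CNF formula is a conjunction of clauses.
Clauses are separated by ^.
Counting the conjuncts: 8 clauses.

8


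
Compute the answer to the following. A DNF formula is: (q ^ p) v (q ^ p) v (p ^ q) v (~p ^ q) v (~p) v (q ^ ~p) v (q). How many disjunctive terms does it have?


A DNF formula is a disjunction of terms (conjunctions).
Terms are separated by v.
Counting the disjuncts: 7 terms.

7


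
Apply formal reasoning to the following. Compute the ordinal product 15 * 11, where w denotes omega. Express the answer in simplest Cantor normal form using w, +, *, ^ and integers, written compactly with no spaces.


Compute 15 * 11.
Ordinal * is associative and left-distributive over +, but NOT commutative; for finite n>1, n*w = w but w*n stays w*n.
Both finite; ordinal * agrees with natural *: 15 * 11 = 165.
Result = 165

165


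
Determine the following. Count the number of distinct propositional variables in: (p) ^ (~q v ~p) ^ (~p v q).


Identify each variable that appears in the formula.
Variables found: p, q
Count = 2

2


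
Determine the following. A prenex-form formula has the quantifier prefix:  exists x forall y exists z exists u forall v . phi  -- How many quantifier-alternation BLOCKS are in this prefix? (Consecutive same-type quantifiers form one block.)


Quantifier-type sequence: E A E E A  (A=forall, E=exists)
Group into maximal same-type runs:
  Ex1 | Ax1 | Ex2 | Ax1
Number of blocks = 4

4


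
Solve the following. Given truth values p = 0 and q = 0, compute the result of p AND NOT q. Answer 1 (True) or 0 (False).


p = 0, q = 0
Operation: p AND NOT q
Evaluate: 0 AND NOT 0 = 0

0


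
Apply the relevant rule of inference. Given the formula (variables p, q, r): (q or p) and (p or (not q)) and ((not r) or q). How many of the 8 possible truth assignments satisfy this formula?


Evaluate all 8 assignments for p, q, r:
p=0, q=0, r=0: 0
p=0, q=0, r=1: 0
p=0, q=1, r=0: 0
p=0, q=1, r=1: 0
p=1, q=0, r=0: 1
p=1, q=0, r=1: 0
p=1, q=1, r=0: 1
p=1, q=1, r=1: 1
Satisfying count = 3

3


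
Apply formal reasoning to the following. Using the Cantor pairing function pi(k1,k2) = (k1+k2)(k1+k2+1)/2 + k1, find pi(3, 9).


k1 + k2 = 12
(k1+k2)(k1+k2+1)/2 = 12 * 13 / 2 = 78
pi = 78 + 3 = 81

81


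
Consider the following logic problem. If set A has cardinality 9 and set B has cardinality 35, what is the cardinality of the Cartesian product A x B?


The Cartesian product A x B contains all ordered pairs (a, b).
|A x B| = |A| * |B| = 9 * 35 = 315

315


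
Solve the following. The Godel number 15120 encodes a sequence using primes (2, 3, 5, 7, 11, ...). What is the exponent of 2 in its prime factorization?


Factorize 15120 by dividing by 2 repeatedly.
Division steps: 2 divides 15120 exactly 4 time(s).
Exponent of 2 = 4

4


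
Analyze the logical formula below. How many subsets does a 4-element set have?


The power set of a set with n elements has 2^n elements.
|P(S)| = 2^4 = 16

16


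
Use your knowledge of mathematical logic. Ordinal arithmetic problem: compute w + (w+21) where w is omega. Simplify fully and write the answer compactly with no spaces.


Compute w + (w+21).
Ordinal + is associative but NOT commutative; for finite n>0, n + w = w but w + n stays w+n.
w + (w+21) = (w+w) + 21 = w*2+21.
Result = w*2+21

w*2+21


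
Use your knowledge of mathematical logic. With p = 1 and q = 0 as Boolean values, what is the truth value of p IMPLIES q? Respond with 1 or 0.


p = 1, q = 0
Operation: p IMPLIES q
Evaluate: 1 IMPLIES 0 = 0

0


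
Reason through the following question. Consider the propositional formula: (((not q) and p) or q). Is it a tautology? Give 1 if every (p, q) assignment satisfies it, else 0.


Check all 4 assignments:
p=0, q=0: 0
p=0, q=1: 1
p=1, q=0: 1
p=1, q=1: 1
Satisfying count = 3/4.
Tautology iff count = 4: no.

0


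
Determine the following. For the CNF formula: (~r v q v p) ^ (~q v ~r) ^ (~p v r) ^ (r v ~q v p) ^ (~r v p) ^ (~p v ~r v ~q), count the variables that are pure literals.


Check each variable for pure literal status:
p: mixed (not pure)
q: mixed (not pure)
r: mixed (not pure)
Pure literal count = 0

0


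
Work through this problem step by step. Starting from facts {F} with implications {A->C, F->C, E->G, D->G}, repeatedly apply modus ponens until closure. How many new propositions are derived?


Initial facts: {F}
Apply modus ponens to closure:
  F and F->C  =>  C
Final known: {C, F}
New propositions: {C}
Count = 1

1


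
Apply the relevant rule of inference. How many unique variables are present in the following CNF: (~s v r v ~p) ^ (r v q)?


Identify each variable that appears in the formula.
Variables found: p, q, r, s
Count = 4

4


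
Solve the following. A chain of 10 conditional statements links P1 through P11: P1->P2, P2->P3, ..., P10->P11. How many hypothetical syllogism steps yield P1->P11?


With 10 implications in a chain connecting 11 propositions:
P1->P2, P2->P3, ..., P10->P11
Steps needed = (number of implications) - 1 = 10 - 1 = 9

9


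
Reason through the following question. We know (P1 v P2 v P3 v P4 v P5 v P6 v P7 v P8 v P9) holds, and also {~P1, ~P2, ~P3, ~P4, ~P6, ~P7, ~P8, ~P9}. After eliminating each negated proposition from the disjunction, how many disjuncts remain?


Original disjuncts (9): P1, P2, P3, P4, P5, P6, P7, P8, P9
Negated (eliminate): ~P1, ~P2, ~P3, ~P4, ~P6, ~P7, ~P8, ~P9
Remaining disjuncts: P5
Count = 9 - 8 = 1

1


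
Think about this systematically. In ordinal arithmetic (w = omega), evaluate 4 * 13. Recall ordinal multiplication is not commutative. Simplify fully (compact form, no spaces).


Compute 4 * 13.
Ordinal * is associative and left-distributive over +, but NOT commutative; for finite n>1, n*w = w but w*n stays w*n.
Both finite; ordinal * agrees with natural *: 4 * 13 = 52.
Result = 52

52


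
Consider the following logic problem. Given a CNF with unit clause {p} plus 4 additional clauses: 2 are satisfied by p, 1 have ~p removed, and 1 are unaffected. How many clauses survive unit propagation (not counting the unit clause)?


Satisfied (removed): 2
Shortened (remain): 1
Unchanged (remain): 1
Remaining = 1 + 1 = 2

2


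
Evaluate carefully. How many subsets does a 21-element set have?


The power set of a set with n elements has 2^n elements.
|P(S)| = 2^21 = 2097152

2097152


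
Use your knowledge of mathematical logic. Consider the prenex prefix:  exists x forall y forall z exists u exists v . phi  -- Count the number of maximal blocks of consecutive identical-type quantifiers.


Quantifier-type sequence: E A A E E  (A=forall, E=exists)
Group into maximal same-type runs:
  Ex1 | Ax2 | Ex2
Number of blocks = 3

3


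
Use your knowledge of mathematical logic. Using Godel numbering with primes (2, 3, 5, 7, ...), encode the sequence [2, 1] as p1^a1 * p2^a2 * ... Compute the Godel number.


Encode each element as an exponent of the corresponding prime:
  2^2 = 4
  3^1 = 3
Product = 4 * 3 = 12

12


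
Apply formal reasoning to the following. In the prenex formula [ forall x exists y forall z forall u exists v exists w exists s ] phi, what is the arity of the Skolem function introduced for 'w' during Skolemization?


Quantifier prefix: forall x exists y forall z forall u exists v exists w exists s
'w' is existentially quantified at position 6.
Universal variables preceding it: x, z, u
Skolem function arity = 3

3


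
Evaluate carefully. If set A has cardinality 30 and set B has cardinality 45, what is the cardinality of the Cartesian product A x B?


The Cartesian product A x B contains all ordered pairs (a, b).
|A x B| = |A| * |B| = 30 * 45 = 1350

1350


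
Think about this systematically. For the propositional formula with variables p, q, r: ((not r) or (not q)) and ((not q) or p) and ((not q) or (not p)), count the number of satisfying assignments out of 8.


Evaluate all 8 assignments for p, q, r:
p=0, q=0, r=0: 1
p=0, q=0, r=1: 1
p=0, q=1, r=0: 0
p=0, q=1, r=1: 0
p=1, q=0, r=0: 1
p=1, q=0, r=1: 1
p=1, q=1, r=0: 0
p=1, q=1, r=1: 0
Satisfying count = 4

4


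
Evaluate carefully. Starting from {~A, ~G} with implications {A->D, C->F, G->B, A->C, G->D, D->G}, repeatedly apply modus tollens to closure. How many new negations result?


Initial negated facts: {~A, ~G}
Apply modus tollens to closure:
  ~G and D->G  =>  ~D
Final negated: {~A, ~D, ~G}
New negations: {~D}
Count = 1

1


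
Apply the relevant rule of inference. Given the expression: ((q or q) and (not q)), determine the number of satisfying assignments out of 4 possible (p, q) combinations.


Check all 4 assignments:
p=0, q=0: 0
p=0, q=1: 0
p=1, q=0: 0
p=1, q=1: 0
Count of True = 0

0


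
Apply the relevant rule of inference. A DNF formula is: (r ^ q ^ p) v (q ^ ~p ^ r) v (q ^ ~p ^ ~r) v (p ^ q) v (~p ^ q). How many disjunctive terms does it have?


A DNF formula is a disjunction of terms (conjunctions).
Terms are separated by v.
Counting the disjuncts: 5 terms.

5


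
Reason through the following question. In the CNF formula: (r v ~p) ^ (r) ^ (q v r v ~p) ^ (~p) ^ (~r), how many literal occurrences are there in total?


Counting literals in each clause:
Clause 1: 2 literal(s)
Clause 2: 1 literal(s)
Clause 3: 3 literal(s)
Clause 4: 1 literal(s)
Clause 5: 1 literal(s)
Total = 8

8


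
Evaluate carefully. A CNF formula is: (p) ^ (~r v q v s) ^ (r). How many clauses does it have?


A CNF formula is a conjunction of clauses.
Clauses are separated by ^.
Counting the conjuncts: 3 clauses.

3


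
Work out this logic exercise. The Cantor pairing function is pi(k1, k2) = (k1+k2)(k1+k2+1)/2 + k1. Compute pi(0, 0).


k1 + k2 = 0
(k1+k2)(k1+k2+1)/2 = 0 * 1 / 2 = 0
pi = 0 + 0 = 0

0


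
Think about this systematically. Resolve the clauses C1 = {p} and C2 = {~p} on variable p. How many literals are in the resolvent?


Remove p from C1 and ~p from C2.
C1 remainder: {}
C2 remainder: {}
Union (resolvent): {} (empty clause)
Resolvent has 0 literal(s).

0


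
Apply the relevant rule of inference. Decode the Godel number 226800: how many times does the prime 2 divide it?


Factorize 226800 by dividing by 2 repeatedly.
Division steps: 2 divides 226800 exactly 4 time(s).
Exponent of 2 = 4

4


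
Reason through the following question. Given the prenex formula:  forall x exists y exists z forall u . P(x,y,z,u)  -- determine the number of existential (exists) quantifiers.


Quantifier prefix: forall x exists y exists z forall u
Mark each quantifier type:
  U E E U
Universal count = 2, Existential count = 2
Asked for existential (exists) quantifiers: 2

2
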